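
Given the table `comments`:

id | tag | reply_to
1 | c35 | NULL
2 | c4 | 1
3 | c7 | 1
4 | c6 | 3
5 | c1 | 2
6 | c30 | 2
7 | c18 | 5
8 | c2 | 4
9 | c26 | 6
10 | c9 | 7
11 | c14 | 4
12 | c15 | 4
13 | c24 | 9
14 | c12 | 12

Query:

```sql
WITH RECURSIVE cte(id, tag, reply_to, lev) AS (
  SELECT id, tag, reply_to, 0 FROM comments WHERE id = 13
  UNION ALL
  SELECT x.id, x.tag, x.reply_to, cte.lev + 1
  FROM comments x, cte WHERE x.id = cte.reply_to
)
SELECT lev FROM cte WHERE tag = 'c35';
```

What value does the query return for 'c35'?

Base: id=13 (c24), reply_to=9, lev 0.
Iteration 1: join on id=9 -> c26 (id 9, reply_to=6, lev 1).
Iteration 2: join on id=6 -> c30 (id 6, reply_to=2, lev 2).
Iteration 3: join on id=2 -> c4 (id 2, reply_to=1, lev 3).
Iteration 4: join on id=1 -> c35 (id 1, reply_to=NULL, lev 4).
Iteration 5: reply_to is NULL; no match; recursion stops.

4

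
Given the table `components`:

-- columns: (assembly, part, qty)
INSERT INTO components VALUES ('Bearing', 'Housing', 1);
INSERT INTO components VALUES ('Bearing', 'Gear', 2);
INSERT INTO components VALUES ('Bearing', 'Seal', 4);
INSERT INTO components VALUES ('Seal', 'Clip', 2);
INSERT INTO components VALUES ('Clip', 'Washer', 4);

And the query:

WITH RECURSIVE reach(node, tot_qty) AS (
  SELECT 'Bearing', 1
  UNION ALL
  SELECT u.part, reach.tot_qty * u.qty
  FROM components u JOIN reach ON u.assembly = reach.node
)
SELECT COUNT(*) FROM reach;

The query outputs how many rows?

6

Base: (Bearing, tot_qty=1).
Iteration 1: components of {Bearing} -> Gear = 1*2 = 2, Housing = 1*1 = 1, Seal = 1*4 = 4.
Iteration 2: components of {Gear,Housing,Seal} -> Clip = 4*2 = 8.
Iteration 3: components of {Clip} -> Washer = 8*4 = 32.
Iteration 4: no further components; recursion stops.
Total rows emitted: 6.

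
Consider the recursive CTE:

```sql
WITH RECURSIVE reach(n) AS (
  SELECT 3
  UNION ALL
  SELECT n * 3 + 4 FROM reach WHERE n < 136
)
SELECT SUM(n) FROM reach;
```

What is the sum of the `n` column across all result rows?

Base: n=3.
Iteration 1: 3 < 136 holds -> n = 3 * 3 + 4 = 13.
Iteration 2: 13 < 136 holds -> n = 13 * 3 + 4 = 43.
Iteration 3: 43 < 136 holds -> n = 43 * 3 + 4 = 133.
Iteration 4: 133 < 136 holds -> n = 133 * 3 + 4 = 403.
Iteration 5: 403 < 136 fails; recursion stops.
SUM(n) = 3 + 13 + 43 + 133 + 403 = 595.

595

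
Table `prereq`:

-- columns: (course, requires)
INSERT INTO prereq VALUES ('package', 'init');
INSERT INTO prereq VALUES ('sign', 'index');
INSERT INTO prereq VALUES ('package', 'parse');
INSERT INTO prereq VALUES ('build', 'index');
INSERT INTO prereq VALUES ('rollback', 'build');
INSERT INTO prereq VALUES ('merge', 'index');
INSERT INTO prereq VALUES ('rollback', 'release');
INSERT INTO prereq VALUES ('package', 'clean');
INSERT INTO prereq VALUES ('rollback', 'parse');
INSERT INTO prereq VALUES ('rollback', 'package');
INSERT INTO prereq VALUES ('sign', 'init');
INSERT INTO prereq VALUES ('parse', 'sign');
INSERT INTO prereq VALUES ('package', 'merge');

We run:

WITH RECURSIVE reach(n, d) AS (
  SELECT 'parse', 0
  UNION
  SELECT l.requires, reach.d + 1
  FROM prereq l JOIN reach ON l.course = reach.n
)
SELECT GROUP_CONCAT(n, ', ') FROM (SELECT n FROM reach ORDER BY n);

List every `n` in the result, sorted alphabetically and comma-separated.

index, init, parse, sign

Base: (parse, d=0).
Iteration 1: edges from {parse} -> (sign, d=1).
Iteration 2: edges from {sign} -> (index, d=2), (init, d=2).
Iteration 3: no outgoing edges from {index,init}; recursion stops.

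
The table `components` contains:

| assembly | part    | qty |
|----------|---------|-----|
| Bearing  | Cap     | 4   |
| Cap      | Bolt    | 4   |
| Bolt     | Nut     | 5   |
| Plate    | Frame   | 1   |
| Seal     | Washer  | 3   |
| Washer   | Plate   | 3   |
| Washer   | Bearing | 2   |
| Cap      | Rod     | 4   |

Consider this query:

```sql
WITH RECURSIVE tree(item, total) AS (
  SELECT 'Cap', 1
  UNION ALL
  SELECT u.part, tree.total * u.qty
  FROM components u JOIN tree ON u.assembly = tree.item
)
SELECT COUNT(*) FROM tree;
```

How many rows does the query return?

Base: (Cap, total=1).
Iteration 1: components of {Cap} -> Bolt = 1*4 = 4, Rod = 1*4 = 4.
Iteration 2: components of {Bolt,Rod} -> Nut = 4*5 = 20.
Iteration 3: no further components; recursion stops.
Total rows emitted: 4.

4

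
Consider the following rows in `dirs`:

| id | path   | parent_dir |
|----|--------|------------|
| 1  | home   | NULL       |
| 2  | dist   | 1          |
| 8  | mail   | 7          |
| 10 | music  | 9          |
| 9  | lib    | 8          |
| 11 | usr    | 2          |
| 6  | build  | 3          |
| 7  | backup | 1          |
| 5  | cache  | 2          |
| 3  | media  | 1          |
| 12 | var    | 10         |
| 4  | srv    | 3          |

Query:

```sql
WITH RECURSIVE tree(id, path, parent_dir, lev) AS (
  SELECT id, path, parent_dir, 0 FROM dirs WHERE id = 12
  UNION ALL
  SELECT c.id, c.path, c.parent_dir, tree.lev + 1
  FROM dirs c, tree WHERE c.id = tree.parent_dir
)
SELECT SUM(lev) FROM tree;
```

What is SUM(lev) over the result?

Base: id=12 (var), parent_dir=10, lev 0.
Iteration 1: join on id=10 -> music (id 10, parent_dir=9, lev 1).
Iteration 2: join on id=9 -> lib (id 9, parent_dir=8, lev 2).
Iteration 3: join on id=8 -> mail (id 8, parent_dir=7, lev 3).
Iteration 4: join on id=7 -> backup (id 7, parent_dir=1, lev 4).
Iteration 5: join on id=1 -> home (id 1, parent_dir=NULL, lev 5).
Iteration 6: parent_dir is NULL; no match; recursion stops.
SUM(lev) = 0 + 1 + 2 + 3 + 4 + 5 = 15.

15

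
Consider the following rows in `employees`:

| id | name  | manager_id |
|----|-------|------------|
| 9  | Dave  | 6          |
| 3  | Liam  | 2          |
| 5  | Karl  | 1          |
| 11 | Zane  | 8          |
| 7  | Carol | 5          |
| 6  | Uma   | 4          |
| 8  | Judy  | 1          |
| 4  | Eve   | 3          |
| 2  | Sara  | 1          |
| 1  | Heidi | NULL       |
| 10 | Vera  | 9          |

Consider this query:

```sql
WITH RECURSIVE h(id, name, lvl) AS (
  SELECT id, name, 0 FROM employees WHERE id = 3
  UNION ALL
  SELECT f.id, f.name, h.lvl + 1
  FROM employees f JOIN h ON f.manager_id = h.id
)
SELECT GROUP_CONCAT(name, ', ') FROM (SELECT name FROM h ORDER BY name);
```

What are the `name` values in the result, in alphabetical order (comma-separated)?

Dave, Eve, Liam, Uma, Vera

Base: id=3 (Liam) at lvl 0.
Iteration 1: rows with manager_id in {3} -> Eve (id 4, lvl 1).
Iteration 2: rows with manager_id in {4} -> Uma (id 6, lvl 2).
Iteration 3: rows with manager_id in {6} -> Dave (id 9, lvl 3).
Iteration 4: rows with manager_id in {9} -> Vera (id 10, lvl 4).
Iteration 5: no rows with manager_id in {10}; recursion stops.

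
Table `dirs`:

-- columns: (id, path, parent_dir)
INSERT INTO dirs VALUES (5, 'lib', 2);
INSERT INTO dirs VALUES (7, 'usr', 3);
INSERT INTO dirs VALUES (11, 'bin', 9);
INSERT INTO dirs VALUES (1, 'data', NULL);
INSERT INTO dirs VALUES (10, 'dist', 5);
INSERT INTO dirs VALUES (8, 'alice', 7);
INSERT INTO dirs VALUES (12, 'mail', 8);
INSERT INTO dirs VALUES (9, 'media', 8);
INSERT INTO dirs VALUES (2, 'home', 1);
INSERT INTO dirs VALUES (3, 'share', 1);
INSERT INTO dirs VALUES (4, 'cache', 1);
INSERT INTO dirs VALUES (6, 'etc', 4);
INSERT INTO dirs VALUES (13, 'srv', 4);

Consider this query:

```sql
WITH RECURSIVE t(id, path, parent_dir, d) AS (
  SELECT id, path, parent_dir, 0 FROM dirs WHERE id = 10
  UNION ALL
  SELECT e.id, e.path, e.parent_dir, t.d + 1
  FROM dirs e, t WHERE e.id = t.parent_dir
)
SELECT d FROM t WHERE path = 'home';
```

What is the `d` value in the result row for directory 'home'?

Base: id=10 (dist), parent_dir=5, d 0.
Iteration 1: join on id=5 -> lib (id 5, parent_dir=2, d 1).
Iteration 2: join on id=2 -> home (id 2, parent_dir=1, d 2).
Iteration 3: join on id=1 -> data (id 1, parent_dir=NULL, d 3).
Iteration 4: parent_dir is NULL; no match; recursion stops.

2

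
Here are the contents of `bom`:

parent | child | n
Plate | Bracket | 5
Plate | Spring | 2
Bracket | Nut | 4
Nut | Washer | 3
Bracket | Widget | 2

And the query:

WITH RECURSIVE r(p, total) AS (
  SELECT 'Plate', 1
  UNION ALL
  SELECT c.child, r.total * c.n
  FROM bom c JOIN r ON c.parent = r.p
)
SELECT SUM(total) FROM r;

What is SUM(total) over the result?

98

Base: (Plate, total=1).
Iteration 1: components of {Plate} -> Bracket = 1*5 = 5, Spring = 1*2 = 2.
Iteration 2: components of {Bracket,Spring} -> Nut = 5*4 = 20, Widget = 5*2 = 10.
Iteration 3: components of {Nut,Widget} -> Washer = 20*3 = 60.
Iteration 4: no further components; recursion stops.
SUM(total) = 1 + 5 + 2 + 20 + 10 + 60 = 98.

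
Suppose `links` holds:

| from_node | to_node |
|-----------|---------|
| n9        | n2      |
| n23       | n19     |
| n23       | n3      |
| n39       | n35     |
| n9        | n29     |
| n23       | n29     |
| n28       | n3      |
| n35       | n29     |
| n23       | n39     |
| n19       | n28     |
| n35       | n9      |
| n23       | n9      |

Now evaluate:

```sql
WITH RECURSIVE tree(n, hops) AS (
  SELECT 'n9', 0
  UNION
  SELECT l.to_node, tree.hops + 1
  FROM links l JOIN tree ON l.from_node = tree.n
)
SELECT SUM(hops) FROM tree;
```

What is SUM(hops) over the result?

2

Base: (n9, hops=0).
Iteration 1: edges from {n9} -> (n2, hops=1), (n29, hops=1).
Iteration 2: no outgoing edges from {n2,n29}; recursion stops.
SUM(hops) = 0 + 1 + 1 = 2.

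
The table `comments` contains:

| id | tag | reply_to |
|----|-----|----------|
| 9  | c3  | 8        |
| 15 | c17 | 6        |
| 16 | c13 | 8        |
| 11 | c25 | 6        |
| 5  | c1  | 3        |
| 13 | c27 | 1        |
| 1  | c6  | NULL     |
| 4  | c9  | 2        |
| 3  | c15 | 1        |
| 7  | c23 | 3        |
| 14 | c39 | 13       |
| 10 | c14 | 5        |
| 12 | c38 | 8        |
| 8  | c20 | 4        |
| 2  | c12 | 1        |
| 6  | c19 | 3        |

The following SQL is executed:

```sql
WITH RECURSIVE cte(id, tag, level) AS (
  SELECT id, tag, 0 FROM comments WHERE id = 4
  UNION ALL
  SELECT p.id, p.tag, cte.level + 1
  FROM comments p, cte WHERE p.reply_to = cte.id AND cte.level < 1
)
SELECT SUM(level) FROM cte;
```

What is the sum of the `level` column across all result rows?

Base: id=4 (c9) at level 0.
Iteration 1: rows with reply_to in {4} -> c20 (id 8, level 1).
Iteration 2: level < 1 fails for all current rows; recursion stops.
SUM(level) = 0 + 1 = 1.

1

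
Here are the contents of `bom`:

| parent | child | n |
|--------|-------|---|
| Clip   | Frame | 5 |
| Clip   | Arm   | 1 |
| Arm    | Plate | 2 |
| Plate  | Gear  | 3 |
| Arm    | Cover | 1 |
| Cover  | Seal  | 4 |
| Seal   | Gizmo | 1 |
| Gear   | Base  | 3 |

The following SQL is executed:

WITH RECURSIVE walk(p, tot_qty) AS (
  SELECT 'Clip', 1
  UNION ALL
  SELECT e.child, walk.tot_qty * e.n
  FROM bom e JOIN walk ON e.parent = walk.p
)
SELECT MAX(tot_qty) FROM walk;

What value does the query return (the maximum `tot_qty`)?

18

Base: (Clip, tot_qty=1).
Iteration 1: components of {Clip} -> Arm = 1*1 = 1, Frame = 1*5 = 5.
Iteration 2: components of {Arm,Frame} -> Cover = 1*1 = 1, Plate = 1*2 = 2.
Iteration 3: components of {Cover,Plate} -> Gear = 2*3 = 6, Seal = 1*4 = 4.
Iteration 4: components of {Gear,Seal} -> Base = 6*3 = 18, Gizmo = 4*1 = 4.
Iteration 5: no further components; recursion stops.
tot_qty values: 1, 5, 1, 2, 1, 6, 4, 18, 4; the maximum is 18.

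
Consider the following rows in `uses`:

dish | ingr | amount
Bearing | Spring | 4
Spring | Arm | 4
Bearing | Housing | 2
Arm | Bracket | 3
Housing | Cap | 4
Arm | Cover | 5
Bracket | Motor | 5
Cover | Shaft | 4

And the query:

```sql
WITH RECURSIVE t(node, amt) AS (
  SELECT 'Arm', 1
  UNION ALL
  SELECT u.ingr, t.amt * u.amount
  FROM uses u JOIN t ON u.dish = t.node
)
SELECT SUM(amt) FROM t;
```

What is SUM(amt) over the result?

Base: (Arm, amt=1).
Iteration 1: components of {Arm} -> Bracket = 1*3 = 3, Cover = 1*5 = 5.
Iteration 2: components of {Bracket,Cover} -> Motor = 3*5 = 15, Shaft = 5*4 = 20.
Iteration 3: no further components; recursion stops.
SUM(amt) = 1 + 3 + 5 + 15 + 20 = 44.

44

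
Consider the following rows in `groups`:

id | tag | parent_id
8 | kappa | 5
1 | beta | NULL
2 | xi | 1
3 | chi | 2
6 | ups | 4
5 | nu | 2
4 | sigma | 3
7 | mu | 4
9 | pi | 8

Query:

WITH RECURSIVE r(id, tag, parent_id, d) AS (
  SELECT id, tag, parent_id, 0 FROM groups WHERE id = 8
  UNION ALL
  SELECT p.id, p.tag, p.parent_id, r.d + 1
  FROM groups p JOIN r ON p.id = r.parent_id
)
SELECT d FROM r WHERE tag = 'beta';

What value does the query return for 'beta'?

Base: id=8 (kappa), parent_id=5, d 0.
Iteration 1: join on id=5 -> nu (id 5, parent_id=2, d 1).
Iteration 2: join on id=2 -> xi (id 2, parent_id=1, d 2).
Iteration 3: join on id=1 -> beta (id 1, parent_id=NULL, d 3).
Iteration 4: parent_id is NULL; no match; recursion stops.

3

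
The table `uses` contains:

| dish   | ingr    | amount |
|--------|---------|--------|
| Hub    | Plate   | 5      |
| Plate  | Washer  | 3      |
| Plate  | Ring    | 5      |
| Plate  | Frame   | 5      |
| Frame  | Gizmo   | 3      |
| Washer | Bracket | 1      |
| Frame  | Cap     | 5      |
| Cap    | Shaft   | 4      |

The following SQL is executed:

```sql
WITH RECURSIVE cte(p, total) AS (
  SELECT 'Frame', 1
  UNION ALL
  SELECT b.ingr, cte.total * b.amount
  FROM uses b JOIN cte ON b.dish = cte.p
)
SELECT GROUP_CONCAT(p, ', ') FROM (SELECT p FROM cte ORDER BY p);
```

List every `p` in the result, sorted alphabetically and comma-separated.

Cap, Frame, Gizmo, Shaft

Base: (Frame, total=1).
Iteration 1: components of {Frame} -> Cap = 1*5 = 5, Gizmo = 1*3 = 3.
Iteration 2: components of {Cap,Gizmo} -> Shaft = 5*4 = 20.
Iteration 3: no further components; recursion stops.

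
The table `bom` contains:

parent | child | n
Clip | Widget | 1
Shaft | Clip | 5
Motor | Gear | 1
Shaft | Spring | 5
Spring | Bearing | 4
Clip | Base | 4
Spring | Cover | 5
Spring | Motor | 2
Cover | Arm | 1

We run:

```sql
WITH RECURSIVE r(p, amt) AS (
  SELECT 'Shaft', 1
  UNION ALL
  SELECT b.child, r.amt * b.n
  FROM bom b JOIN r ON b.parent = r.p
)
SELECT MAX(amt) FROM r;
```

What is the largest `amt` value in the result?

Base: (Shaft, amt=1).
Iteration 1: components of {Shaft} -> Clip = 1*5 = 5, Spring = 1*5 = 5.
Iteration 2: components of {Clip,Spring} -> Base = 5*4 = 20, Bearing = 5*4 = 20, Cover = 5*5 = 25, Motor = 5*2 = 10, Widget = 5*1 = 5.
Iteration 3: components of {Base,Bearing,Cover,Motor,Widget} -> Arm = 25*1 = 25, Gear = 10*1 = 10.
Iteration 4: no further components; recursion stops.
amt values: 1, 5, 5, 10, 25, 20, 5, 20, 10, 25; the maximum is 25.

25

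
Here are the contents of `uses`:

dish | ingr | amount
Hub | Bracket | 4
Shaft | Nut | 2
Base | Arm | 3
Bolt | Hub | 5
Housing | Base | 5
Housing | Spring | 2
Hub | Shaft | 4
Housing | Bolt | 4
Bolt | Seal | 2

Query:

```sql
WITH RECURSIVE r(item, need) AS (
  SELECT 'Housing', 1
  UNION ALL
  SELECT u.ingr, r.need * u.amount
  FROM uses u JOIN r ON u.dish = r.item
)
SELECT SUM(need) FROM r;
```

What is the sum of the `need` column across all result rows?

375

Base: (Housing, need=1).
Iteration 1: components of {Housing} -> Base = 1*5 = 5, Bolt = 1*4 = 4, Spring = 1*2 = 2.
Iteration 2: components of {Base,Bolt,Spring} -> Arm = 5*3 = 15, Hub = 4*5 = 20, Seal = 4*2 = 8.
Iteration 3: components of {Arm,Hub,Seal} -> Bracket = 20*4 = 80, Shaft = 20*4 = 80.
Iteration 4: components of {Bracket,Shaft} -> Nut = 80*2 = 160.
Iteration 5: no further components; recursion stops.
SUM(need) = 1 + 2 + 4 + 5 + 8 + 20 + 15 + 80 + 80 + 160 = 375.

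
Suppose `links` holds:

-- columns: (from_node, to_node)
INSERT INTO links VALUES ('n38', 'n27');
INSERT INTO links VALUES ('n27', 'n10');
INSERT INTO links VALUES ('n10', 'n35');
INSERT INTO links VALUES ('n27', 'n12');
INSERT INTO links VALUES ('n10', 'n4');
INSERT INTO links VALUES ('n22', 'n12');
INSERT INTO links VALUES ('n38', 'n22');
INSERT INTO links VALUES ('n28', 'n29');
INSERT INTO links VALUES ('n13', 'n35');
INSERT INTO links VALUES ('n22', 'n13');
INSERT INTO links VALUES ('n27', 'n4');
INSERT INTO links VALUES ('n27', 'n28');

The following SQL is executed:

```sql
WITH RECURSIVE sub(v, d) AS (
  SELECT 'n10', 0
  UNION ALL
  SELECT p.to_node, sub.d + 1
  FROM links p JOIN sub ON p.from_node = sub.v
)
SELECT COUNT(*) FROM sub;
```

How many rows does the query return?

3

Base: (n10, d=0).
Iteration 1: edges from {n10} -> (n35, d=1), (n4, d=1).
Iteration 2: no outgoing edges from {n35,n4}; recursion stops.
Total rows emitted: 3.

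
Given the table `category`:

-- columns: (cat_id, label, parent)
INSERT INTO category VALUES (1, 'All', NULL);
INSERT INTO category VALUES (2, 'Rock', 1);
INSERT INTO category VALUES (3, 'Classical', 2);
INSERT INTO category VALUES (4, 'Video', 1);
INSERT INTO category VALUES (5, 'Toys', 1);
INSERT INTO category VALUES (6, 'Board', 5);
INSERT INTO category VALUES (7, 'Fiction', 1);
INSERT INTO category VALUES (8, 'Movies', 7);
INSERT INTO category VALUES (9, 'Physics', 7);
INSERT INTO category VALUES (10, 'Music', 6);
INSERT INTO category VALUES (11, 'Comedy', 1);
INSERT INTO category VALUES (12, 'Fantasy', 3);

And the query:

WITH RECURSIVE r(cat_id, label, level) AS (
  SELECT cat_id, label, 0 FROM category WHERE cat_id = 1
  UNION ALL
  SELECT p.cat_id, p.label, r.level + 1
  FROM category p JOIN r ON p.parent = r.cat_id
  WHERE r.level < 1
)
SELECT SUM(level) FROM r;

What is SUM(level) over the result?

Base: cat_id=1 (All) at level 0.
Iteration 1: rows with parent in {1} -> Rock (id 2, level 1), Video (id 4, level 1), Toys (id 5, level 1), Fiction (id 7, level 1), Comedy (id 11, level 1).
Iteration 2: level < 1 fails for all current rows; recursion stops.
SUM(level) = 0 + 1 + 1 + 1 + 1 + 1 = 5.

5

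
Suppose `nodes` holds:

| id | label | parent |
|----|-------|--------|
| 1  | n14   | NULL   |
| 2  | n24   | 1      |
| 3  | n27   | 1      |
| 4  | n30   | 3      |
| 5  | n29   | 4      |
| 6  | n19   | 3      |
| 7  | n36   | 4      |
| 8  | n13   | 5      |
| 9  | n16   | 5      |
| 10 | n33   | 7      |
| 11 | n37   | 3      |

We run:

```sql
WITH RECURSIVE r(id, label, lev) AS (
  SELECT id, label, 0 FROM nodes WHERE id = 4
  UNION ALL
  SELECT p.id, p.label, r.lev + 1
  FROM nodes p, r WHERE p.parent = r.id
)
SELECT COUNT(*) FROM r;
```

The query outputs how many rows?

6

Base: id=4 (n30) at lev 0.
Iteration 1: rows with parent in {4} -> n29 (id 5, lev 1), n36 (id 7, lev 1).
Iteration 2: rows with parent in {5,7} -> n13 (id 8, lev 2), n16 (id 9, lev 2), n33 (id 10, lev 2).
Iteration 3: no rows with parent in {8,9,10}; recursion stops.
Total rows emitted: 6.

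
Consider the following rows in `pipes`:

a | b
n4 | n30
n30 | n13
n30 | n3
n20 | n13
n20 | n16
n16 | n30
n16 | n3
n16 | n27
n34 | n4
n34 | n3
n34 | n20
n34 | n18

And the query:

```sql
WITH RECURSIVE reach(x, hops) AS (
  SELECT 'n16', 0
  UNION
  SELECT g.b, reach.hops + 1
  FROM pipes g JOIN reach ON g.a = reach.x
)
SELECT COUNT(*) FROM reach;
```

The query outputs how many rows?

Base: (n16, hops=0).
Iteration 1: edges from {n16} -> (n27, hops=1), (n3, hops=1), (n30, hops=1).
Iteration 2: edges from {n27,n3,n30} -> (n13, hops=2), (n3, hops=2).
Iteration 3: no outgoing edges from {n13,n3}; recursion stops.
Total rows emitted: 6.

6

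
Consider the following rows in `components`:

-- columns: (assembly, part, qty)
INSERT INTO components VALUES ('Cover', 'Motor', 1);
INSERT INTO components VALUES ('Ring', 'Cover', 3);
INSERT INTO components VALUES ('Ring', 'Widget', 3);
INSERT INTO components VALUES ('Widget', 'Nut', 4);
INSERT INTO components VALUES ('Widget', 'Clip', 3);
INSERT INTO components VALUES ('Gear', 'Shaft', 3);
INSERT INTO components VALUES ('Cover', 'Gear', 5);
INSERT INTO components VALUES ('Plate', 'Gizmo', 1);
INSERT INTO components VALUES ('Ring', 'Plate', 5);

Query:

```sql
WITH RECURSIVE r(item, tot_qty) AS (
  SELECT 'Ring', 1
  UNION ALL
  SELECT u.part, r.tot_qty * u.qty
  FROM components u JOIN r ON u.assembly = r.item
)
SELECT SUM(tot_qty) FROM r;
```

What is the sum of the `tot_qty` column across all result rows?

101

Base: (Ring, tot_qty=1).
Iteration 1: components of {Ring} -> Cover = 1*3 = 3, Plate = 1*5 = 5, Widget = 1*3 = 3.
Iteration 2: components of {Cover,Plate,Widget} -> Clip = 3*3 = 9, Gear = 3*5 = 15, Gizmo = 5*1 = 5, Motor = 3*1 = 3, Nut = 3*4 = 12.
Iteration 3: components of {Clip,Gear,Gizmo,Motor,Nut} -> Shaft = 15*3 = 45.
Iteration 4: no further components; recursion stops.
SUM(tot_qty) = 1 + 3 + 3 + 5 + 15 + 3 + 9 + 12 + 5 + 45 = 101.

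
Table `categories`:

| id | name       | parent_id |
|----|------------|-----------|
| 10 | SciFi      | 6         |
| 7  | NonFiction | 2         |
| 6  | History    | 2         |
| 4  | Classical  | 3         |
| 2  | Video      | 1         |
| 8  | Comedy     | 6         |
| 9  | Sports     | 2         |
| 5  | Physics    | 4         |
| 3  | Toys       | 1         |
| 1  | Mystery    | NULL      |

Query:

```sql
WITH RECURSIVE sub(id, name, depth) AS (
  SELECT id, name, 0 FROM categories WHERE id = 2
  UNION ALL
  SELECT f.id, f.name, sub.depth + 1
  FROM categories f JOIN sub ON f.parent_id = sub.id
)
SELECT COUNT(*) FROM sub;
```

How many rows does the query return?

6

Base: id=2 (Video) at depth 0.
Iteration 1: rows with parent_id in {2} -> History (id 6, depth 1), NonFiction (id 7, depth 1), Sports (id 9, depth 1).
Iteration 2: rows with parent_id in {6,7,9} -> Comedy (id 8, depth 2), SciFi (id 10, depth 2).
Iteration 3: no rows with parent_id in {8,10}; recursion stops.
Total rows emitted: 6.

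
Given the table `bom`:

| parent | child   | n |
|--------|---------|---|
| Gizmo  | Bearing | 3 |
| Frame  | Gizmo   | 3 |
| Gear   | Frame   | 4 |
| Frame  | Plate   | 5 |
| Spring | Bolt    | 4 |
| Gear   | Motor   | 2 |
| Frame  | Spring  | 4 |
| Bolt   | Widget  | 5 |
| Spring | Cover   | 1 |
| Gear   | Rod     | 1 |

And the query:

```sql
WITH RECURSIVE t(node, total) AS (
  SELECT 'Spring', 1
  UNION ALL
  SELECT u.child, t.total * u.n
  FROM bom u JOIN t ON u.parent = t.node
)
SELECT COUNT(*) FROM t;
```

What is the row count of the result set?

4

Base: (Spring, total=1).
Iteration 1: components of {Spring} -> Bolt = 1*4 = 4, Cover = 1*1 = 1.
Iteration 2: components of {Bolt,Cover} -> Widget = 4*5 = 20.
Iteration 3: no further components; recursion stops.
Total rows emitted: 4.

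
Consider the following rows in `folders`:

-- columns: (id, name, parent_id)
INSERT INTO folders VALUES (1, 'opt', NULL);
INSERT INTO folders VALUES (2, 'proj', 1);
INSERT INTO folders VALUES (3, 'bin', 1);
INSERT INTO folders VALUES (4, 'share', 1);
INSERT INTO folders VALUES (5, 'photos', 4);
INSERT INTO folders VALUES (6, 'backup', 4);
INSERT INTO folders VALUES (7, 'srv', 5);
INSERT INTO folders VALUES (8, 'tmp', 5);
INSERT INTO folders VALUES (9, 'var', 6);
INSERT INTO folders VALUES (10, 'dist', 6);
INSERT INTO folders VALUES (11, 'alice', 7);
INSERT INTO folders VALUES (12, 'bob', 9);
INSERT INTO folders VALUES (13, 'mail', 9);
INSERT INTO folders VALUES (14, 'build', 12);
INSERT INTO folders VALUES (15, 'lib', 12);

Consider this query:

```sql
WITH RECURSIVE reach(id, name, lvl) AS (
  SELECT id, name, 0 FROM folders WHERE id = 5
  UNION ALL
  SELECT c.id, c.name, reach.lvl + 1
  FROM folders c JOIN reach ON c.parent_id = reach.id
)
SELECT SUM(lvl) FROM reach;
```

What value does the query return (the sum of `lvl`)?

Base: id=5 (photos) at lvl 0.
Iteration 1: rows with parent_id in {5} -> srv (id 7, lvl 1), tmp (id 8, lvl 1).
Iteration 2: rows with parent_id in {7,8} -> alice (id 11, lvl 2).
Iteration 3: no rows with parent_id in {11}; recursion stops.
SUM(lvl) = 0 + 1 + 1 + 2 = 4.

4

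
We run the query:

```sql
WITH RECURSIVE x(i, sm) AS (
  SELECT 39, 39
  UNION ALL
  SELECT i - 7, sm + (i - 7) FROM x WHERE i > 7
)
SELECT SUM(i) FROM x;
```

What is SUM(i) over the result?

Base: i=39, sm=39.
Iteration 1: 39 > 7 holds -> i = 39 - 7 = 32, sm = 39 + 32 = 71.
Iteration 2: 32 > 7 holds -> i = 32 - 7 = 25, sm = 71 + 25 = 96.
Iteration 3: 25 > 7 holds -> i = 25 - 7 = 18, sm = 96 + 18 = 114.
Iteration 4: 18 > 7 holds -> i = 18 - 7 = 11, sm = 114 + 11 = 125.
Iteration 5: 11 > 7 holds -> i = 11 - 7 = 4, sm = 125 + 4 = 129.
Iteration 6: 4 > 7 fails; recursion stops.
SUM(i) = 39 + 32 + 25 + 18 + 11 + 4 = 129.

129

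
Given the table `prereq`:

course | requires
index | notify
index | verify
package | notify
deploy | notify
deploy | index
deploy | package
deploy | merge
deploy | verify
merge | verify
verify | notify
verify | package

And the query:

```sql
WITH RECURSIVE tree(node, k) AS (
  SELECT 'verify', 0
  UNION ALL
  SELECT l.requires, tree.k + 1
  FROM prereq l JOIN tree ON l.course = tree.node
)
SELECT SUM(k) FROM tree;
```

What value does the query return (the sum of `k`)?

Base: (verify, k=0).
Iteration 1: edges from {verify} -> (notify, k=1), (package, k=1).
Iteration 2: edges from {notify,package} -> (notify, k=2).
Iteration 3: no outgoing edges from {notify}; recursion stops.
SUM(k) = 0 + 1 + 1 + 2 = 4.

4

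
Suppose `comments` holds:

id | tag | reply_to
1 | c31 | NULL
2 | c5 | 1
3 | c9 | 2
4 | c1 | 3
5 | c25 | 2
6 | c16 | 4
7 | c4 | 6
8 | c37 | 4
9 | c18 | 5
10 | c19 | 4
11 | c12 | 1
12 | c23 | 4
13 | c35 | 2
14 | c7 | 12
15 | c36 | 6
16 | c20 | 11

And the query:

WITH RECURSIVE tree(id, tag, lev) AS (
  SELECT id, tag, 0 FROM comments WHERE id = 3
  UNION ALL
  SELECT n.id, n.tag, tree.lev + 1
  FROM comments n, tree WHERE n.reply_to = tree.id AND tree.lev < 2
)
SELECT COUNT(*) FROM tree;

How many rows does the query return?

6

Base: id=3 (c9) at lev 0.
Iteration 1: rows with reply_to in {3} -> c1 (id 4, lev 1).
Iteration 2: rows with reply_to in {4} -> c16 (id 6, lev 2), c37 (id 8, lev 2), c19 (id 10, lev 2), c23 (id 12, lev 2).
Iteration 3: lev < 2 fails for all current rows; recursion stops.
Total rows emitted: 6.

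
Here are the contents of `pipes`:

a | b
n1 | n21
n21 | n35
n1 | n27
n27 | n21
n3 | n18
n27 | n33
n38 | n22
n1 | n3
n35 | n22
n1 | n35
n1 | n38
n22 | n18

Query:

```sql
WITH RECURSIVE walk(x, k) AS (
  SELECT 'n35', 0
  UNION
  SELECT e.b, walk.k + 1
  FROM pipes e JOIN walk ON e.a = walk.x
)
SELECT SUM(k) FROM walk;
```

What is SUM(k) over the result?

3

Base: (n35, k=0).
Iteration 1: edges from {n35} -> (n22, k=1).
Iteration 2: edges from {n22} -> (n18, k=2).
Iteration 3: no outgoing edges from {n18}; recursion stops.
SUM(k) = 0 + 1 + 2 = 3.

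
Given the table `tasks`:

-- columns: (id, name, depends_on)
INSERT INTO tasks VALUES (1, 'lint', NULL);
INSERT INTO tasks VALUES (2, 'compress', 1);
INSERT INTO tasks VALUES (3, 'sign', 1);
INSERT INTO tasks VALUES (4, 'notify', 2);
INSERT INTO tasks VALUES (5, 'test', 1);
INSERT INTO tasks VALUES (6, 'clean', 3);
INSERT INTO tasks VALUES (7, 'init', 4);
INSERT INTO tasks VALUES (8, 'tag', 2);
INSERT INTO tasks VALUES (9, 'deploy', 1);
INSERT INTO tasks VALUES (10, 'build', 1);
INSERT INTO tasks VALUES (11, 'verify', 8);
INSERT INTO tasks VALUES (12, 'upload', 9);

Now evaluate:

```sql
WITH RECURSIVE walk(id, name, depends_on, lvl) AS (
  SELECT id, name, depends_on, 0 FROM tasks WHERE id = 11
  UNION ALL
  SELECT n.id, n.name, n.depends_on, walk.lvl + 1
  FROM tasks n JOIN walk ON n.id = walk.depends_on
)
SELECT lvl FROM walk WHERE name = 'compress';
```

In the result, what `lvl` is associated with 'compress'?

Base: id=11 (verify), depends_on=8, lvl 0.
Iteration 1: join on id=8 -> tag (id 8, depends_on=2, lvl 1).
Iteration 2: join on id=2 -> compress (id 2, depends_on=1, lvl 2).
Iteration 3: join on id=1 -> lint (id 1, depends_on=NULL, lvl 3).
Iteration 4: depends_on is NULL; no match; recursion stops.

2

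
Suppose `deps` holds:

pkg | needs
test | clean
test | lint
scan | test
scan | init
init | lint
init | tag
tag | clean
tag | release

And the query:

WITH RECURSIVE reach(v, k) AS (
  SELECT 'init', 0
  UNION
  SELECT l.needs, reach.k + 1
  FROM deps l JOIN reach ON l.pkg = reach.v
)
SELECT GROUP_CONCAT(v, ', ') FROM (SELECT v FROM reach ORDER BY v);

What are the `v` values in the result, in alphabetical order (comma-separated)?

clean, init, lint, release, tag

Base: (init, k=0).
Iteration 1: edges from {init} -> (lint, k=1), (tag, k=1).
Iteration 2: edges from {lint,tag} -> (clean, k=2), (release, k=2).
Iteration 3: no outgoing edges from {clean,release}; recursion stops.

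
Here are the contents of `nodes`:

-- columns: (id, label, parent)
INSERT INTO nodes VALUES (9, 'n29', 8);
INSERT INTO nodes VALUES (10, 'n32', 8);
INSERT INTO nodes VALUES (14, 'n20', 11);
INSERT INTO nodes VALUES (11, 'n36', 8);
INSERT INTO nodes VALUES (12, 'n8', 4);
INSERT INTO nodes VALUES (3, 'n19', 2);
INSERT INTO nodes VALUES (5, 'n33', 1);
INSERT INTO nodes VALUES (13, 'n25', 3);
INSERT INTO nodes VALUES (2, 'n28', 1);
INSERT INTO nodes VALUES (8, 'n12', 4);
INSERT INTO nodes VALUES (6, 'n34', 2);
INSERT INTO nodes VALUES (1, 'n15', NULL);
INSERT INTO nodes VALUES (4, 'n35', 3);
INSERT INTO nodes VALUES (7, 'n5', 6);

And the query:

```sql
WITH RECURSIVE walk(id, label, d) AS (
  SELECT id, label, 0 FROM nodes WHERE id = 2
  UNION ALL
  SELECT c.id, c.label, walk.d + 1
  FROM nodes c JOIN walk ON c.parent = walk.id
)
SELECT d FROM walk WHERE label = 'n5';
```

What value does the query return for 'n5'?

Base: id=2 (n28) at d 0.
Iteration 1: rows with parent in {2} -> n19 (id 3, d 1), n34 (id 6, d 1).
Iteration 2: rows with parent in {3,6} -> n35 (id 4, d 2), n5 (id 7, d 2), n25 (id 13, d 2).
Iteration 3: rows with parent in {4,7,13} -> n12 (id 8, d 3), n8 (id 12, d 3).
Iteration 4: rows with parent in {8,12} -> n29 (id 9, d 4), n32 (id 10, d 4), n36 (id 11, d 4).
Iteration 5: rows with parent in {9,10,11} -> n20 (id 14, d 5).
Iteration 6: no rows with parent in {14}; recursion stops.

2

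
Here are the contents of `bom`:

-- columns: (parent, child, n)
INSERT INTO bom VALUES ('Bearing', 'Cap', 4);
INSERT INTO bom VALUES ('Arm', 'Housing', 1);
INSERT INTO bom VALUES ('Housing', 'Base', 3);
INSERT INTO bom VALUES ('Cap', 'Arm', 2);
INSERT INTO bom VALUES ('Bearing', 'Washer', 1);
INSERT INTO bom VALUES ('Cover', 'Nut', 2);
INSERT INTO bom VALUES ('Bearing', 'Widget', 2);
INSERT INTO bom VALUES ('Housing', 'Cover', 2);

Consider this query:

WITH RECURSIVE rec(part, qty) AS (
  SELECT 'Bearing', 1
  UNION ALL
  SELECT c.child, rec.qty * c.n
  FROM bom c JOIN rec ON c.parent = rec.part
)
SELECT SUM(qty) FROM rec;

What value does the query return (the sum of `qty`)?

Base: (Bearing, qty=1).
Iteration 1: components of {Bearing} -> Cap = 1*4 = 4, Washer = 1*1 = 1, Widget = 1*2 = 2.
Iteration 2: components of {Cap,Washer,Widget} -> Arm = 4*2 = 8.
Iteration 3: components of {Arm} -> Housing = 8*1 = 8.
Iteration 4: components of {Housing} -> Base = 8*3 = 24, Cover = 8*2 = 16.
Iteration 5: components of {Base,Cover} -> Nut = 16*2 = 32.
Iteration 6: no further components; recursion stops.
SUM(qty) = 1 + 4 + 1 + 2 + 8 + 8 + 16 + 24 + 32 = 96.

96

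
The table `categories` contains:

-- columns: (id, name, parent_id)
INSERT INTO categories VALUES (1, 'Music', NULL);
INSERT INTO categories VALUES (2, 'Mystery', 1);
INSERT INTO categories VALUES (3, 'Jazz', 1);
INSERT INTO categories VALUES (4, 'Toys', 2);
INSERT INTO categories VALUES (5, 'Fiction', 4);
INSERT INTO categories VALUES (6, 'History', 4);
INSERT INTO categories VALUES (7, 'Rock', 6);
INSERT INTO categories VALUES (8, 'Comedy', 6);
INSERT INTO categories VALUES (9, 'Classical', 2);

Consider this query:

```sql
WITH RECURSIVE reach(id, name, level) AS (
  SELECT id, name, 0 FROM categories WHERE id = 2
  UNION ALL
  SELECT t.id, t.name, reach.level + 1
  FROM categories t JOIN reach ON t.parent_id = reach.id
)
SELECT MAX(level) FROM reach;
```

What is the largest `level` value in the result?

Base: id=2 (Mystery) at level 0.
Iteration 1: rows with parent_id in {2} -> Toys (id 4, level 1), Classical (id 9, level 1).
Iteration 2: rows with parent_id in {4,9} -> Fiction (id 5, level 2), History (id 6, level 2).
Iteration 3: rows with parent_id in {5,6} -> Rock (id 7, level 3), Comedy (id 8, level 3).
Iteration 4: no rows with parent_id in {7,8}; recursion stops.
level values: 0, 1, 1, 2, 2, 3, 3; the maximum is 3.

3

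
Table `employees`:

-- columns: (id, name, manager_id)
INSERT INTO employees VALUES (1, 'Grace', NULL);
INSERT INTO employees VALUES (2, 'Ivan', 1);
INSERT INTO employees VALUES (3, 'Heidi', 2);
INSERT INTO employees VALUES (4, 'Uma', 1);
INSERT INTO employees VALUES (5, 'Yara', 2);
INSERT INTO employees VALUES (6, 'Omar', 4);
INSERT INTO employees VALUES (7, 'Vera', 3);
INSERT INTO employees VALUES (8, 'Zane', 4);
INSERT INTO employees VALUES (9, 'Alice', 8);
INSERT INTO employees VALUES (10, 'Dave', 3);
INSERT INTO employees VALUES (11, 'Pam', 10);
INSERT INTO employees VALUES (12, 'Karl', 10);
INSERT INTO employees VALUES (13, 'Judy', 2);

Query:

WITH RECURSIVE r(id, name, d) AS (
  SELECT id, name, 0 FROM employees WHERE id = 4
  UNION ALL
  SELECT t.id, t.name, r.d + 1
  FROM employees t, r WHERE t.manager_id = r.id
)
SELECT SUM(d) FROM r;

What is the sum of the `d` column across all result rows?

Base: id=4 (Uma) at d 0.
Iteration 1: rows with manager_id in {4} -> Omar (id 6, d 1), Zane (id 8, d 1).
Iteration 2: rows with manager_id in {6,8} -> Alice (id 9, d 2).
Iteration 3: no rows with manager_id in {9}; recursion stops.
SUM(d) = 0 + 1 + 1 + 2 = 4.

4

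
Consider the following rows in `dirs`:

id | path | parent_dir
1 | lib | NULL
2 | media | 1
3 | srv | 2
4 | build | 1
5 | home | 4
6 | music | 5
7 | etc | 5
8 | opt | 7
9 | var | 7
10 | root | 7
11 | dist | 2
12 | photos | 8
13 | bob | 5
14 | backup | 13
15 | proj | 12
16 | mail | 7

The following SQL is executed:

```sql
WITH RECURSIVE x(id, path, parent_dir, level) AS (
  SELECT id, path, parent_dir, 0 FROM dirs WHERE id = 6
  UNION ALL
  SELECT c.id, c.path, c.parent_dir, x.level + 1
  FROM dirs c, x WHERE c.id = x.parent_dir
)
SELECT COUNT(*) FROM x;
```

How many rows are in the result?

Base: id=6 (music), parent_dir=5, level 0.
Iteration 1: join on id=5 -> home (id 5, parent_dir=4, level 1).
Iteration 2: join on id=4 -> build (id 4, parent_dir=1, level 2).
Iteration 3: join on id=1 -> lib (id 1, parent_dir=NULL, level 3).
Iteration 4: parent_dir is NULL; no match; recursion stops.
Total rows emitted: 4.

4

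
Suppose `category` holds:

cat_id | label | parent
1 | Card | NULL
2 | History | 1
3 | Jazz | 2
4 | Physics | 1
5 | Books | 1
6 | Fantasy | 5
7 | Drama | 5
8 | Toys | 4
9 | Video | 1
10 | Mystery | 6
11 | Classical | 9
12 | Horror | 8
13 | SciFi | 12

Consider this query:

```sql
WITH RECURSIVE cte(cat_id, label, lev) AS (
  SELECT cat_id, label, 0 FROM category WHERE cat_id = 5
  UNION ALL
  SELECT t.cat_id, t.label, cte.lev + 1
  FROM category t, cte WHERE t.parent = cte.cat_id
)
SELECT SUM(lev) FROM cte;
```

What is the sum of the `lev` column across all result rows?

4

Base: cat_id=5 (Books) at lev 0.
Iteration 1: rows with parent in {5} -> Fantasy (id 6, lev 1), Drama (id 7, lev 1).
Iteration 2: rows with parent in {6,7} -> Mystery (id 10, lev 2).
Iteration 3: no rows with parent in {10}; recursion stops.
SUM(lev) = 0 + 1 + 1 + 2 = 4.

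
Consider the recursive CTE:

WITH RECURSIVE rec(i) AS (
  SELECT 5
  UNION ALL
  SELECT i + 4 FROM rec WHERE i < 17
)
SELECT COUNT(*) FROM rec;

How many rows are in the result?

4

Base: i=5.
Iteration 1: 5 < 17 holds -> i = 5 + 4 = 9.
Iteration 2: 9 < 17 holds -> i = 9 + 4 = 13.
Iteration 3: 13 < 17 holds -> i = 13 + 4 = 17.
Iteration 4: 17 < 17 fails; recursion stops.
Total rows emitted: 4.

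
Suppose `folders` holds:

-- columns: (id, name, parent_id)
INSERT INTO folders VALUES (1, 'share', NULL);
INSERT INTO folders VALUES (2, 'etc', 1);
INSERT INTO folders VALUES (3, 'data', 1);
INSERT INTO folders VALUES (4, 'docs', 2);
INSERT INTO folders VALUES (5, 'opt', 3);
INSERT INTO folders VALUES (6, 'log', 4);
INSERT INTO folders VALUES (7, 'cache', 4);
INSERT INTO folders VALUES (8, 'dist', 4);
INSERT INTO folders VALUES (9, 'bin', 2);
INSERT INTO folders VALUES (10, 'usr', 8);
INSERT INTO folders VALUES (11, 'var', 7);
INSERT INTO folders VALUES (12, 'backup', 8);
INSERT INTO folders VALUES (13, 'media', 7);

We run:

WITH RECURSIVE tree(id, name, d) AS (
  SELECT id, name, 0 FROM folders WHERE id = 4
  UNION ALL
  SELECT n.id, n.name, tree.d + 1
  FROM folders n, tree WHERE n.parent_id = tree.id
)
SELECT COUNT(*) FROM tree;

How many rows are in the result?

Base: id=4 (docs) at d 0.
Iteration 1: rows with parent_id in {4} -> log (id 6, d 1), cache (id 7, d 1), dist (id 8, d 1).
Iteration 2: rows with parent_id in {6,7,8} -> usr (id 10, d 2), var (id 11, d 2), backup (id 12, d 2), media (id 13, d 2).
Iteration 3: no rows with parent_id in {10,11,12,13}; recursion stops.
Total rows emitted: 8.

8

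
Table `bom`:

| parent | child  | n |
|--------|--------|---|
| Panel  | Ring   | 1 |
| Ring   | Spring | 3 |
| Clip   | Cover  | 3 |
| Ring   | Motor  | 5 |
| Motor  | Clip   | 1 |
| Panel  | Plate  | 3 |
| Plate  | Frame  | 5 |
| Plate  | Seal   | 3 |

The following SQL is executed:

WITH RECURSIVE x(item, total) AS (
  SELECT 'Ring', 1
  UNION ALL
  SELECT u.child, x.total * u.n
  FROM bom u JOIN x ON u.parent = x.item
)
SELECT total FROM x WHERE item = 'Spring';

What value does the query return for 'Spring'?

Base: (Ring, total=1).
Iteration 1: components of {Ring} -> Motor = 1*5 = 5, Spring = 1*3 = 3.
Iteration 2: components of {Motor,Spring} -> Clip = 5*1 = 5.
Iteration 3: components of {Clip} -> Cover = 5*3 = 15.
Iteration 4: no further components; recursion stops.

3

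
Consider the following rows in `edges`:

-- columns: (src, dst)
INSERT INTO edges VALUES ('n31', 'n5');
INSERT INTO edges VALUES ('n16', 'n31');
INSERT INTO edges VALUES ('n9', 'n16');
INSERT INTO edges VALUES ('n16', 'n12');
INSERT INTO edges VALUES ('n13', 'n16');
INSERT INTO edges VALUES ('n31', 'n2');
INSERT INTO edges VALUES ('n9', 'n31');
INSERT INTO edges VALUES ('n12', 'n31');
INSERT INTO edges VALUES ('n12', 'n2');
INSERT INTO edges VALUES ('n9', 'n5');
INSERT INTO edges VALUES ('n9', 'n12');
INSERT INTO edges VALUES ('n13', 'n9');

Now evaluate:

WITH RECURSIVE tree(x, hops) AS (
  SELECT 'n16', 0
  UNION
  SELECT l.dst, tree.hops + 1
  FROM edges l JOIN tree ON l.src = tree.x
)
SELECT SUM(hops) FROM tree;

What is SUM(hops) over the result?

Base: (n16, hops=0).
Iteration 1: edges from {n16} -> (n12, hops=1), (n31, hops=1).
Iteration 2: edges from {n12,n31} -> (n2, hops=2), (n31, hops=2), (n5, hops=2). [UNION drops 1 duplicate row(s)]
Iteration 3: edges from {n2,n31,n5} -> (n2, hops=3), (n5, hops=3).
Iteration 4: no outgoing edges from {n2,n5}; recursion stops.
SUM(hops) = 0 + 1 + 1 + 2 + 2 + 2 + 3 + 3 = 14.

14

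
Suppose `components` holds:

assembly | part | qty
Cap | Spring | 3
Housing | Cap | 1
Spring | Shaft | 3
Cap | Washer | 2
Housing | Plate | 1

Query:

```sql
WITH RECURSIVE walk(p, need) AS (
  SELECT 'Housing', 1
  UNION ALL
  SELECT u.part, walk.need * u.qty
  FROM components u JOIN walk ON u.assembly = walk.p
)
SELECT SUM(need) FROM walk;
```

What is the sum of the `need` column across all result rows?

Base: (Housing, need=1).
Iteration 1: components of {Housing} -> Cap = 1*1 = 1, Plate = 1*1 = 1.
Iteration 2: components of {Cap,Plate} -> Spring = 1*3 = 3, Washer = 1*2 = 2.
Iteration 3: components of {Spring,Washer} -> Shaft = 3*3 = 9.
Iteration 4: no further components; recursion stops.
SUM(need) = 1 + 1 + 1 + 3 + 2 + 9 = 17.

17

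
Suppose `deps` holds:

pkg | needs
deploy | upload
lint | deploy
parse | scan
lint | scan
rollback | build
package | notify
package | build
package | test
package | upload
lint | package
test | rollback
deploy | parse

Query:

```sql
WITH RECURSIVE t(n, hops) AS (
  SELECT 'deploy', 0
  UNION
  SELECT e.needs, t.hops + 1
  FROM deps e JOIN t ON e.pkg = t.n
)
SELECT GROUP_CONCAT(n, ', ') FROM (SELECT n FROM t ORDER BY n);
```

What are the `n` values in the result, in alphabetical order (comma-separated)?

Base: (deploy, hops=0).
Iteration 1: edges from {deploy} -> (parse, hops=1), (upload, hops=1).
Iteration 2: edges from {parse,upload} -> (scan, hops=2).
Iteration 3: no outgoing edges from {scan}; recursion stops.

deploy, parse, scan, upload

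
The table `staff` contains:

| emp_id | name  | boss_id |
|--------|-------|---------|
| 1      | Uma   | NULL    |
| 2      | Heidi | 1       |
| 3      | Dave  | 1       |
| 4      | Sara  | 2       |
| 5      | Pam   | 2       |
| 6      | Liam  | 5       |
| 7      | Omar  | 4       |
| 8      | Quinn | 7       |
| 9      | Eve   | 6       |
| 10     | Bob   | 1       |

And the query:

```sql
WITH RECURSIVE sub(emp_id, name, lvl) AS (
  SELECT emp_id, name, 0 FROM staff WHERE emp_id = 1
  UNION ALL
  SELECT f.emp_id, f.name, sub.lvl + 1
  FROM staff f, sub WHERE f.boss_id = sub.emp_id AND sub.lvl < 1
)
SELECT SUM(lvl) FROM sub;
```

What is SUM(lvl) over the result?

3

Base: emp_id=1 (Uma) at lvl 0.
Iteration 1: rows with boss_id in {1} -> Heidi (id 2, lvl 1), Dave (id 3, lvl 1), Bob (id 10, lvl 1).
Iteration 2: lvl < 1 fails for all current rows; recursion stops.
SUM(lvl) = 0 + 1 + 1 + 1 = 3.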